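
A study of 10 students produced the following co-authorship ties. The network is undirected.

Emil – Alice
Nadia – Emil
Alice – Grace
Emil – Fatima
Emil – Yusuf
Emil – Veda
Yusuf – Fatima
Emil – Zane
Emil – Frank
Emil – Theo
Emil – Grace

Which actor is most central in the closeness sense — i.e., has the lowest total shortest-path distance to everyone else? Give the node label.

Farness (sum of distances to all others) for each node — Alice:16, Emil:9, Fatima:16, Frank:17, Grace:16, Nadia:17, Theo:17, Veda:17, Yusuf:16, Zane:17.
The smallest farness is 9, for Emil, so Emil has the highest closeness.

Emil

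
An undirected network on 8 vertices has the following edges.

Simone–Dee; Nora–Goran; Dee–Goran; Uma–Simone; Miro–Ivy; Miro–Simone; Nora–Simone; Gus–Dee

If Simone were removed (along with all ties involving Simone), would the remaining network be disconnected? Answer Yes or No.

Removing Simone leaves {Ivy and Miro} with no path to {Uma}, so the network splits into 3 components. Simone is a cut vertex.

Yes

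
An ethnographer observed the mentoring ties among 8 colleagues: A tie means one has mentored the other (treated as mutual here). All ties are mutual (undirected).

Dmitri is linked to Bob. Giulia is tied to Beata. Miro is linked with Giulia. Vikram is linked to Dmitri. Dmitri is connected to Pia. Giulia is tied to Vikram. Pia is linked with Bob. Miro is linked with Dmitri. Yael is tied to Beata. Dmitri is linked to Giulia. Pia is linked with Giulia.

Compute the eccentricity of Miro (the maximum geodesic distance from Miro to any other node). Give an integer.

3

Distances from Miro: Beata:2, Bob:2, Dmitri:1, Giulia:1, Pia:2, Vikram:2, Yael:3.
The largest is 3 (to Yael), so the eccentricity of Miro is 3.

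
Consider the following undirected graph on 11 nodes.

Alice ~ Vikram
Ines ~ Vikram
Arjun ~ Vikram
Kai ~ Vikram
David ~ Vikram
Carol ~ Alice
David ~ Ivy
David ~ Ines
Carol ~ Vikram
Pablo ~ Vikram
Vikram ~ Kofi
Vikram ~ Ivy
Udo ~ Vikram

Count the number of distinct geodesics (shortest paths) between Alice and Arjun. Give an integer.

The shortest distance is 2, and the only length-2 path is Alice–Vikram–Arjun. So there is exactly 1 shortest path.

1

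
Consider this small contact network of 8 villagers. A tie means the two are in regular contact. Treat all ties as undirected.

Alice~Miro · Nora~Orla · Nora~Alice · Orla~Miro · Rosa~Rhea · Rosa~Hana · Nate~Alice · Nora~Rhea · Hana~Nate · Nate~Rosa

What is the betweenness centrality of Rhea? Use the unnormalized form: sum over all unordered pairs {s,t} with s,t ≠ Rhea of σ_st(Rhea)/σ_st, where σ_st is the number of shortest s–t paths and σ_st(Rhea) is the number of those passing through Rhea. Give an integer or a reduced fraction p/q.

Pairs whose geodesics pass through Rhea — Hana–Nora: 1/2; Hana–Orla: 1/3; Rosa–Nora: 1; Rosa–Orla: 1.
All other pairs contribute 0.
Summing the contributions gives betweenness(Rhea) = 17/6.

17/6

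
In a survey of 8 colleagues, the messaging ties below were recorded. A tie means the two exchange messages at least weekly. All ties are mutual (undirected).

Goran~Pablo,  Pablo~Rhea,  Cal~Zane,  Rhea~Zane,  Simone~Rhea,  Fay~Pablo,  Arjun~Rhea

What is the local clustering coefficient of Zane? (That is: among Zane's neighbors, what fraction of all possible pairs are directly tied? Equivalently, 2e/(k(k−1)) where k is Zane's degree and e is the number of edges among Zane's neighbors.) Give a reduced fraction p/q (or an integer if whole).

Zane's neighbors: Cal and Rhea (k = 2).
Possible neighbor pairs: C(2,2) = 1. Edges among them: none → e = 0.
Clustering(Zane) = 0/1.

0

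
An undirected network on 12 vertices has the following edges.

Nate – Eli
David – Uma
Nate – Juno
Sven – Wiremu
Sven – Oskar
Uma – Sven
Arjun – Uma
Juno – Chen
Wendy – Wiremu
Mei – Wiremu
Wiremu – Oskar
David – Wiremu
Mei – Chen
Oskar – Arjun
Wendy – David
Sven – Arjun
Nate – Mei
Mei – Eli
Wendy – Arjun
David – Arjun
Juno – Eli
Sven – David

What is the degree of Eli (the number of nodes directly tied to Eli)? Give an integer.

Eli is directly tied to Juno, Mei, and Nate. That is 3 neighbors, so the degree of Eli is 3.

3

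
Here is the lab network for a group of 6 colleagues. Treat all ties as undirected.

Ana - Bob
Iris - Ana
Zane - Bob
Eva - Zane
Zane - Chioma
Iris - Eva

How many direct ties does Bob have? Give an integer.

2

Bob is directly tied to Ana and Zane. That is 2 neighbors, so the degree of Bob is 2.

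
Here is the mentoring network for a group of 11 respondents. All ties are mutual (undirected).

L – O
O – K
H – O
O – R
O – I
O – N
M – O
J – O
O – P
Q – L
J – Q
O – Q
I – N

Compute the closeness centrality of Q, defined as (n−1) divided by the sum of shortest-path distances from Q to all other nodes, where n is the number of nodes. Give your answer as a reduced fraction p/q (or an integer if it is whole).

10/17

Distances from Q: H:2, I:2, J:1, K:2, L:1, M:2, N:2, O:1, P:2, R:2. Sum = 17.
n = 11, so closeness = 10/17.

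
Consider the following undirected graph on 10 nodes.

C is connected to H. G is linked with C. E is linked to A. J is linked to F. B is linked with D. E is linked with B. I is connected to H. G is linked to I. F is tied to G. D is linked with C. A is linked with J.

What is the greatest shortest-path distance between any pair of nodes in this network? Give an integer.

Eccentricity of each node (its greatest distance to any other): A:5, B:4, C:4, D:4, E:5, F:4, G:4, H:5, I:5, J:4.
The maximum eccentricity is 5, realized for instance by the pair H–A via H – C – D – B – E – A. So the diameter is 5.

5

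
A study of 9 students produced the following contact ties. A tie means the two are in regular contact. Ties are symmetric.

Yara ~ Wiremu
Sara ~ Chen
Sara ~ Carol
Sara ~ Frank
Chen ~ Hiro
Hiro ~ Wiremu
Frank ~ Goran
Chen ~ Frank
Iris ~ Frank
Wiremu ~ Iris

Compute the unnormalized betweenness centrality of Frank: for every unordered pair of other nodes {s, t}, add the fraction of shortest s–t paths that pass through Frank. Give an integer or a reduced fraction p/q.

12

Pairs whose geodesics pass through Frank — Sara–Goran: 1; Sara–Yara: 1/2; Sara–Wiremu: 1/2; Sara–Iris: 1; Goran–Yara: 1; Goran–Hiro: 1; Goran–Wiremu: 1; Goran–Carol: 1; Goran–Iris: 1; Goran–Chen: 1; Yara–Carol: 1/2; Wiremu–Carol: 1/2; Carol–Iris: 1; Iris–Chen: 1.
All other pairs contribute 0.
Summing the contributions gives betweenness(Frank) = 12.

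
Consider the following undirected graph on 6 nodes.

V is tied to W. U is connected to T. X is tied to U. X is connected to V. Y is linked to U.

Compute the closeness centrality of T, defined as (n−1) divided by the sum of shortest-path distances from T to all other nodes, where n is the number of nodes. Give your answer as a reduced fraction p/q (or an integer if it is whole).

Distances from T: U:1, V:3, W:4, X:2, Y:2. Sum = 12.
n = 6, so closeness = 5/12.

5/12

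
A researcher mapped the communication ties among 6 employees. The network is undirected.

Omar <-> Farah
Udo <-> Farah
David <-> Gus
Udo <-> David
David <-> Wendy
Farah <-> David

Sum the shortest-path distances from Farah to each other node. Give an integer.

7

Distances from Farah: David:1, Gus:2, Omar:1, Udo:1, Wendy:2.
Sum = 1 + 2 + 1 + 1 + 2 = 7.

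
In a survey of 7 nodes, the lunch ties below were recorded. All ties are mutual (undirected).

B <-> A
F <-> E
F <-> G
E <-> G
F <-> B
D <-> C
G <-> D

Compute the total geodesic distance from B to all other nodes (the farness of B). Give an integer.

13

Distances from B: A:1, C:4, D:3, E:2, F:1, G:2.
Sum = 1 + 4 + 3 + 2 + 1 + 2 = 13.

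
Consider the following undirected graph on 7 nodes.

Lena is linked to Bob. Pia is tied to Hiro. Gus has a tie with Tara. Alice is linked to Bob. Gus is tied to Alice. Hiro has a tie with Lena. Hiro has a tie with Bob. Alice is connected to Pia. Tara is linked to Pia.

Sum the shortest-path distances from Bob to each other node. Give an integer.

10

Distances from Bob: Alice:1, Gus:2, Hiro:1, Lena:1, Pia:2, Tara:3.
Sum = 1 + 2 + 1 + 1 + 2 + 3 = 10.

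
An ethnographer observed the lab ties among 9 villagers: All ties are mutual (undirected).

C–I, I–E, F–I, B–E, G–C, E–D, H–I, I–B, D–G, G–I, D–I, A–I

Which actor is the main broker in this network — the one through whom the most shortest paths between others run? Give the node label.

Unnormalized betweenness of each node: A:0, B:0, C:0, D:1/2, E:1/2, F:0, G:1/2, H:0, I:45/2.
I has the largest value, 45/2, making it the main broker — the node through which the most shortest paths run.

I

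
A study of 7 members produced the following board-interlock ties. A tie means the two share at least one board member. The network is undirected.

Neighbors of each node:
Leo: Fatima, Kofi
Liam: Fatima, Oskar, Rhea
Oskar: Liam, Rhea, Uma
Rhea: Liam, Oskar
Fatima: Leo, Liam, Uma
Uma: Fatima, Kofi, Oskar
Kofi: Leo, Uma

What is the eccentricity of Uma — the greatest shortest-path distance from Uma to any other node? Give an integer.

Distances from Uma: Fatima:1, Kofi:1, Leo:2, Liam:2, Oskar:1, Rhea:2.
The largest is 2 (to Rhea, Liam, and Leo), so the eccentricity of Uma is 2.

2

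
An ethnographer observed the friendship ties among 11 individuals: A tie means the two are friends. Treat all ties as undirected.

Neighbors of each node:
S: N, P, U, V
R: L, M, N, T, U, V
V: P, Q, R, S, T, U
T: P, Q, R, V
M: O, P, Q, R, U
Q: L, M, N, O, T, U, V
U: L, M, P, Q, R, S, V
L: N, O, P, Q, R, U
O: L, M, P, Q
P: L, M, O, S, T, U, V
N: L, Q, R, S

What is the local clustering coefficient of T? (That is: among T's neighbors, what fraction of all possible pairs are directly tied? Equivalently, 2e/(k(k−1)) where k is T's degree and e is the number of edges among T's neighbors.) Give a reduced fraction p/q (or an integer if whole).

1/2

T's neighbors: P, Q, R, and V (k = 4).
Possible neighbor pairs: C(4,2) = 6. Edges among them: P–V, Q–V, R–V → e = 3.
Clustering(T) = 3/6 = 1/2.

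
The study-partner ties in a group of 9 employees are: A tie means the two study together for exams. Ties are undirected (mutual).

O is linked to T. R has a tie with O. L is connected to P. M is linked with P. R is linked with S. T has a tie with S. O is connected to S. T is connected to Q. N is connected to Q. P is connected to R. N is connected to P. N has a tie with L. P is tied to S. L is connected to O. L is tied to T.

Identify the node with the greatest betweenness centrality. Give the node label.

Unnormalized betweenness of each node: L:19/6, M:0, N:17/6, O:5/3, P:61/6, Q:1/2, R:2/3, S:5/2, T:7/2.
P has the largest value, 61/6, making it the main broker — the node through which the most shortest paths run.

P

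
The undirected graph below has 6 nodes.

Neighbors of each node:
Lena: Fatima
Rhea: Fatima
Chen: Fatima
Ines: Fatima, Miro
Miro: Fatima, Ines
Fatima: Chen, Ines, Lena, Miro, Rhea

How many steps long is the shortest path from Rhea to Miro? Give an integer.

One shortest route is Rhea – Fatima – Miro, which uses 2 edges, and Rhea and Miro are not directly tied, so nothing shorter exists. So d(Rhea,Miro) = 2.

2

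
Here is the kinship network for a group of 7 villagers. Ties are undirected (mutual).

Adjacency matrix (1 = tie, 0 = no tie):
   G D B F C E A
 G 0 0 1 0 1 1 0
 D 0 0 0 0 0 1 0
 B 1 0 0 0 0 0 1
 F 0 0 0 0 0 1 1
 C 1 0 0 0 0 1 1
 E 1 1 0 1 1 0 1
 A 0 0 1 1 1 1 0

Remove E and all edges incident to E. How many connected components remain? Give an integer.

Without E, the remaining ties split the others into: {A, B, C, F, G}; {D}.
That's 2 separate components.

2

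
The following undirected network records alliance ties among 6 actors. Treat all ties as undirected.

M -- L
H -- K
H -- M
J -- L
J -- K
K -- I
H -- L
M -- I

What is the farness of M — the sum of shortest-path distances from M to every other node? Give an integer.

Distances from M: H:1, I:1, J:2, K:2, L:1.
Sum = 1 + 1 + 2 + 2 + 1 = 7.

7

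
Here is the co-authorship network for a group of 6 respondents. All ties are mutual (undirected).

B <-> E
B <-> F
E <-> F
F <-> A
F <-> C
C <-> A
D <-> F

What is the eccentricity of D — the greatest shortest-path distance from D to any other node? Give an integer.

Distances from D: A:2, B:2, C:2, E:2, F:1.
The largest is 2 (to B, C, A, and E), so the eccentricity of D is 2.

2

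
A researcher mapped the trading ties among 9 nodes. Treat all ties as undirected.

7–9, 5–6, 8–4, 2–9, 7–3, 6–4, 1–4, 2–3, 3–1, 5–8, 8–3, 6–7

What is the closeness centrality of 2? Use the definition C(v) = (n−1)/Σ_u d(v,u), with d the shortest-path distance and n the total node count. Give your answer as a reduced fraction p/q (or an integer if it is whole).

Distances from 2: 1:2, 3:1, 4:3, 5:3, 6:3, 7:2, 8:2, 9:1. Sum = 17.
n = 9, so closeness = 8/17.

8/17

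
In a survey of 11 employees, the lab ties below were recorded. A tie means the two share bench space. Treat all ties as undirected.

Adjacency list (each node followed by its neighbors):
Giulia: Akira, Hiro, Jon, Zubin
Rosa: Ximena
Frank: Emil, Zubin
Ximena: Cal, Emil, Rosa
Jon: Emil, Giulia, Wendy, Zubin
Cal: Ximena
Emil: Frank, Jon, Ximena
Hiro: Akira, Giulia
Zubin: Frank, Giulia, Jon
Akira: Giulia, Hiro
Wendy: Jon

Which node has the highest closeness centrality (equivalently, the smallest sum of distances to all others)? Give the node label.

Jon

Farness (sum of distances to all others) for each node — Akira:29, Cal:33, Emil:19, Frank:23, Giulia:21, Hiro:29, Jon:18, Rosa:33, Wendy:27, Ximena:24, Zubin:22.
The smallest farness is 18, for Jon, so Jon has the highest closeness.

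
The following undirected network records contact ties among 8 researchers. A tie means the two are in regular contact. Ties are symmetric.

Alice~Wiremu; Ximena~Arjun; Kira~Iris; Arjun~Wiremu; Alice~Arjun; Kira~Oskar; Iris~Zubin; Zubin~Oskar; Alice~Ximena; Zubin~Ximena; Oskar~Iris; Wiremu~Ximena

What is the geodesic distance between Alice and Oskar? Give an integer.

One shortest route is Alice – Ximena – Zubin – Oskar, which uses 3 edges, and at distance 2 from Alice we only reach {Zubin}, which does not include Oskar. So d(Alice,Oskar) = 3.

3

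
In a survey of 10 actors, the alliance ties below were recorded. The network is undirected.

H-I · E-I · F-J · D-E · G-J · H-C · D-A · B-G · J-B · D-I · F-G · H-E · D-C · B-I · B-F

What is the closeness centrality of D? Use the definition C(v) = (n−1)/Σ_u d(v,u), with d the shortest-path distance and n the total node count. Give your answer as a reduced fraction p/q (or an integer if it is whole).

Distances from D: A:1, B:2, C:1, E:1, F:3, G:3, H:2, I:1, J:3. Sum = 17.
n = 10, so closeness = 9/17.

9/17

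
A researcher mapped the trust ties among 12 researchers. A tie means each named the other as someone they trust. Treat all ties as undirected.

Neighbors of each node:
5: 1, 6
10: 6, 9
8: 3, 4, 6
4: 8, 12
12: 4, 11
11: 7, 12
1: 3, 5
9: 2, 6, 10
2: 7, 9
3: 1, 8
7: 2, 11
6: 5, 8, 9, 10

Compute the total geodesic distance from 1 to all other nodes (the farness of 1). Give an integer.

33

Distances from 1: 2:4, 3:1, 4:3, 5:1, 6:2, 7:5, 8:2, 9:3, 10:3, 11:5, 12:4.
Sum = 4 + 1 + 3 + 1 + 2 + 5 + 2 + 3 + 3 + 5 + 4 = 33.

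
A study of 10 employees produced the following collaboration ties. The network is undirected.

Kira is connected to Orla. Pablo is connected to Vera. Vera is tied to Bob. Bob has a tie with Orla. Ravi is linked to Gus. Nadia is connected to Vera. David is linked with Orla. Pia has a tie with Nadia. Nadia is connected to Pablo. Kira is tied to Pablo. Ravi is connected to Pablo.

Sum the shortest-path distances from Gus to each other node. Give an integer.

29

Distances from Gus: Bob:4, David:5, Kira:3, Nadia:3, Orla:4, Pablo:2, Pia:4, Ravi:1, Vera:3.
Sum = 4 + 5 + 3 + 3 + 4 + 2 + 4 + 1 + 3 = 29.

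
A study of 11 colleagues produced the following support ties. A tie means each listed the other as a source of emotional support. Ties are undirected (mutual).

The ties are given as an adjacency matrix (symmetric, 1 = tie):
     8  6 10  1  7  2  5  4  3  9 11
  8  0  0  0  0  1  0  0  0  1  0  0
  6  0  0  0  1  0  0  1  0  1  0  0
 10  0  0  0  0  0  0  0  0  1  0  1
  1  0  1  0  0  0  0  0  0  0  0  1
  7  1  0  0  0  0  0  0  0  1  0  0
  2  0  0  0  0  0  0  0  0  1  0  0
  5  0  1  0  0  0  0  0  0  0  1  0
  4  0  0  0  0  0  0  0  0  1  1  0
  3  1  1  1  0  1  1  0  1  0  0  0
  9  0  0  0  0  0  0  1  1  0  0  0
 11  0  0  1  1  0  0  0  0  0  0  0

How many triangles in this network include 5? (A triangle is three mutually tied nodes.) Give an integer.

5's neighbors are 6 and 9, but none of them are tied to each other, so no triangle contains 5.

0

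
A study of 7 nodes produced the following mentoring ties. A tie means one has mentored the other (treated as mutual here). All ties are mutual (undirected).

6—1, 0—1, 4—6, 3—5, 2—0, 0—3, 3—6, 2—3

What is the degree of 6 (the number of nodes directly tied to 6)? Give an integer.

6 is directly tied to 1, 3, and 4. That is 3 neighbors, so the degree of 6 is 3.

3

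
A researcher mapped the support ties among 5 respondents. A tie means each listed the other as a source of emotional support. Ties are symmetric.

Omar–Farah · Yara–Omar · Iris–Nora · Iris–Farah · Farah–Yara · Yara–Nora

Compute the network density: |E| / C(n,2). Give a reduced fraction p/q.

There are 6 edges and 5 nodes, so the maximum possible is C(5,2) = 10.
Density = 6/10 = 3/5.

3/5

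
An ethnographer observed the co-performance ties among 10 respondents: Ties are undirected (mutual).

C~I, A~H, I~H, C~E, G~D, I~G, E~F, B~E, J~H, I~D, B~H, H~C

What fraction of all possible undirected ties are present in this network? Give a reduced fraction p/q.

There are 12 edges and 10 nodes, so the maximum possible is C(10,2) = 45.
Density = 12/45 = 4/15.

4/15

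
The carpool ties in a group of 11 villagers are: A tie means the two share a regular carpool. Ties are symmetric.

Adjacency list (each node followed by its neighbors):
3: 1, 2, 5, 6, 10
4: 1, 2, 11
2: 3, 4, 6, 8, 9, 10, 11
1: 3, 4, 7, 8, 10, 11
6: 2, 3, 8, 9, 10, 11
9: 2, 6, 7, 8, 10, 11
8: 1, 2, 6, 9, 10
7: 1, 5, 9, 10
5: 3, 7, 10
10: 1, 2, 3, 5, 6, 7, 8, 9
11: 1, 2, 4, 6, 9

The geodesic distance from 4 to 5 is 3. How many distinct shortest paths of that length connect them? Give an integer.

The shortest distance is 3. The length-3 paths are: 4–1–10–5; 4–2–10–5; 4–1–3–5; 4–2–3–5; 4–1–7–5.
That gives 5 distinct shortest paths.

5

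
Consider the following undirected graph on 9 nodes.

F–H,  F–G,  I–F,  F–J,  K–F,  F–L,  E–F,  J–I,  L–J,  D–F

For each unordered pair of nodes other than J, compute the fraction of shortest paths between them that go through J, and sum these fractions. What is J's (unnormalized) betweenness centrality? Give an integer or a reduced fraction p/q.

1/2

Pairs whose geodesics pass through J — I–L: 1/2.
All other pairs contribute 0.
Summing the contributions gives betweenness(J) = 1/2.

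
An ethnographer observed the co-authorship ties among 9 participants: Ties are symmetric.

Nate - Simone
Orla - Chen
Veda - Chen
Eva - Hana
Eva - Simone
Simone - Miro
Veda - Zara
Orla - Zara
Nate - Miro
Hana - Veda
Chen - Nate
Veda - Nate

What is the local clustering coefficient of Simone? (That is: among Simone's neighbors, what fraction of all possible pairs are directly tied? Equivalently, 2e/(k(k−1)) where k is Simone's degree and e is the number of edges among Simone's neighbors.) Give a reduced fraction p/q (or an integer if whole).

Simone's neighbors: Eva, Miro, and Nate (k = 3).
Possible neighbor pairs: C(3,2) = 3. Edges among them: Miro–Nate → e = 1.
Clustering(Simone) = 1/3.

1/3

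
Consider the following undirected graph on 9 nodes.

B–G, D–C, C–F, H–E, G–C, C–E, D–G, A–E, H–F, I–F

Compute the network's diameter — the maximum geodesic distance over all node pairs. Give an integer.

Eccentricity of each node (its greatest distance to any other): A:4, B:4, C:2, D:3, E:3, F:3, G:3, H:4, I:4.
The maximum eccentricity is 4, realized for instance by the pair H–B via H – E – C – G – B. So the diameter is 4.

4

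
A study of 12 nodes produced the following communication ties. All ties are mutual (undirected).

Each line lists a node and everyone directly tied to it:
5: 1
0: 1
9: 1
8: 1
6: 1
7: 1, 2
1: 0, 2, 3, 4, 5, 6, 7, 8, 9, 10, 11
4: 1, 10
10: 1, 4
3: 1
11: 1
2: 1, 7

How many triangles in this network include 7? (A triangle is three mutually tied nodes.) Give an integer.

1

7's neighbors: 1 and 2.
Neighbor pairs that are themselves tied: 7–1–2. Each forms one triangle with 7, for 1 in total.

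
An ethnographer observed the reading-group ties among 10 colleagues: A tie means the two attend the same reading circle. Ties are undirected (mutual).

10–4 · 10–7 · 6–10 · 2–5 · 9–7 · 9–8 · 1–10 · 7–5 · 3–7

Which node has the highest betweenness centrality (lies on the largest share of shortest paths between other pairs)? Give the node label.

Unnormalized betweenness of each node: 1:0, 2:0, 3:0, 4:0, 5:8, 6:0, 7:28, 8:0, 9:8, 10:21.
7 has the largest value, 28, making it the main broker — the node through which the most shortest paths run.

7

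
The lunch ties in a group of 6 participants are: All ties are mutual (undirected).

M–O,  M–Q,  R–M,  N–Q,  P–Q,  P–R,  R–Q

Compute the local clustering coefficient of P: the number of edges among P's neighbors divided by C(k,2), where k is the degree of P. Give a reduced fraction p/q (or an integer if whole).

1

P's neighbors: Q and R (k = 2).
Possible neighbor pairs: C(2,2) = 1. Edges among them: Q–R → e = 1.
Clustering(P) = 1/1.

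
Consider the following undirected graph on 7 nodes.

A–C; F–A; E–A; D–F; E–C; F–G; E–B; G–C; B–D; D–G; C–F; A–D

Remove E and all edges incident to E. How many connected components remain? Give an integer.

E's neighbors (A, B, and C) remain reachable from one another through other ties, so the rest of the network stays in one piece.

1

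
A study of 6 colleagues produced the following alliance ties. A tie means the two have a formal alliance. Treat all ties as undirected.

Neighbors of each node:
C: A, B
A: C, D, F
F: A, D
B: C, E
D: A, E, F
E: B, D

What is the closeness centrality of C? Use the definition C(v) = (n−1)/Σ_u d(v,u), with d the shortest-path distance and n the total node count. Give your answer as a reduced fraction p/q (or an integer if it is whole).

Distances from C: A:1, B:1, D:2, E:2, F:2. Sum = 8.
n = 6, so closeness = 5/8.

5/8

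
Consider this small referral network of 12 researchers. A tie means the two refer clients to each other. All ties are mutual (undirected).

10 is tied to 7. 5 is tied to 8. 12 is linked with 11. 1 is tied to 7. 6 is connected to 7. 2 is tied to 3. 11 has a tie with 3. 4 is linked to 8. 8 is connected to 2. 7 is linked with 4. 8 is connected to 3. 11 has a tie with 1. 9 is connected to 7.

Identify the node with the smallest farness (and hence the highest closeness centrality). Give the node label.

7

Farness (sum of distances to all others) for each node — 1:24, 2:29, 3:26, 4:23, 5:33, 6:31, 7:21, 8:23, 9:31, 10:31, 11:24, 12:34.
The smallest farness is 21, for 7, so 7 has the highest closeness.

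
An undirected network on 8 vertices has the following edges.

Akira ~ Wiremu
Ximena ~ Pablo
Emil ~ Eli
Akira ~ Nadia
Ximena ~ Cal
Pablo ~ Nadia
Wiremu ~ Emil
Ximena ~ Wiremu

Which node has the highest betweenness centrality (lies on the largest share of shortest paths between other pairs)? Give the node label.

Unnormalized betweenness of each node: Akira:3, Cal:0, Eli:0, Emil:6, Nadia:1, Pablo:2, Wiremu:12, Ximena:9.
Wiremu has the largest value, 12, making it the main broker — the node through which the most shortest paths run.

Wiremu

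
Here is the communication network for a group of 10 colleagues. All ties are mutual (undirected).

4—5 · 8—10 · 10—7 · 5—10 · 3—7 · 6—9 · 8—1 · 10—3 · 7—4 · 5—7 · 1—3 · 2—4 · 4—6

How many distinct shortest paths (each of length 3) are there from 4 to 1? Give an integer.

The shortest distance is 3, and the only length-3 path is 4–7–3–1. So there is exactly 1 shortest path.

1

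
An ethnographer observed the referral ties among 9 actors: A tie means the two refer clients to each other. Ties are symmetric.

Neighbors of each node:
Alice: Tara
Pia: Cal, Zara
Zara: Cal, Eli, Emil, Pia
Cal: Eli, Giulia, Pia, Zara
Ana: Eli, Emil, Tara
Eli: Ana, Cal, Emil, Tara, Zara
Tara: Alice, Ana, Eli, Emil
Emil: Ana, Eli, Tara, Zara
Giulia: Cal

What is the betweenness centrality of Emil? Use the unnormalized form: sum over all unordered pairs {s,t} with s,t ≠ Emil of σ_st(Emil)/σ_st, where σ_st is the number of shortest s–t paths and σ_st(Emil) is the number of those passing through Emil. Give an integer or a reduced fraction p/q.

5/2

Pairs whose geodesics pass through Emil — Tara–Pia: 1/3; Tara–Zara: 1/2; Alice–Pia: 1/3; Alice–Zara: 1/2; Pia–Ana: 1/3; Zara–Ana: 1/2.
All other pairs contribute 0.
Summing the contributions gives betweenness(Emil) = 5/2.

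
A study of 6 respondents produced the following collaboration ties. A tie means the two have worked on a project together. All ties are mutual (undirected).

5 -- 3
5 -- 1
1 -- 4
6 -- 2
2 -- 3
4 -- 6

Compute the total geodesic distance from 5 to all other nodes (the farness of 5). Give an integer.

Distances from 5: 1:1, 2:2, 3:1, 4:2, 6:3.
Sum = 1 + 2 + 1 + 2 + 3 = 9.

9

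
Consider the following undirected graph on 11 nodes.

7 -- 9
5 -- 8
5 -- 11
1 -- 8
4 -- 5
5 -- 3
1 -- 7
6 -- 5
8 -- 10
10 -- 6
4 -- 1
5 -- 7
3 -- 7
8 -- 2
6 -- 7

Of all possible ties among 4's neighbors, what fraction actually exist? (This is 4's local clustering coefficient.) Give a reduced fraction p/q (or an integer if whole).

4's neighbors: 1 and 5 (k = 2).
Possible neighbor pairs: C(2,2) = 1. Edges among them: none → e = 0.
Clustering(4) = 0/1.

0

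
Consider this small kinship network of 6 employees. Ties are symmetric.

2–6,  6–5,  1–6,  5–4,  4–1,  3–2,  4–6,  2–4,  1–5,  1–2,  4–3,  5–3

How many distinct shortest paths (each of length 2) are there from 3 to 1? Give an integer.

The shortest distance is 2. The length-2 paths are: 3–2–1; 3–4–1; 3–5–1.
That gives 3 distinct shortest paths.

3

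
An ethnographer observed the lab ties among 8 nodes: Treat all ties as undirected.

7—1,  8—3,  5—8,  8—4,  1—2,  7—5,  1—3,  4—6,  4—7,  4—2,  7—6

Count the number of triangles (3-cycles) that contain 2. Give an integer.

2's neighbors are 1 and 4, but none of them are tied to each other, so no triangle contains 2.

0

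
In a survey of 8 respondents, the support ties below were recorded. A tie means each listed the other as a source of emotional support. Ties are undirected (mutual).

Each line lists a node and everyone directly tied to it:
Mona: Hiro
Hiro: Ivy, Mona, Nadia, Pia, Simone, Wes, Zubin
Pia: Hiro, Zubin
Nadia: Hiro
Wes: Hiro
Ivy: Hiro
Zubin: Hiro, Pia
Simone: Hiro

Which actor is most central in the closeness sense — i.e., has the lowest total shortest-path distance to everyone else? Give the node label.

Farness (sum of distances to all others) for each node — Hiro:7, Ivy:13, Mona:13, Nadia:13, Pia:12, Simone:13, Wes:13, Zubin:12.
The smallest farness is 7, for Hiro, so Hiro has the highest closeness.

Hiro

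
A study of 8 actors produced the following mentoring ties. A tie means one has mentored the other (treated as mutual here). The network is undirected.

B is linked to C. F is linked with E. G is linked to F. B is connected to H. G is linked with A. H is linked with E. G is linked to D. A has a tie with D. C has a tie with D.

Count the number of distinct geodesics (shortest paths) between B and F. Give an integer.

1

The shortest distance is 3, and the only length-3 path is B–H–E–F. So there is exactly 1 shortest path.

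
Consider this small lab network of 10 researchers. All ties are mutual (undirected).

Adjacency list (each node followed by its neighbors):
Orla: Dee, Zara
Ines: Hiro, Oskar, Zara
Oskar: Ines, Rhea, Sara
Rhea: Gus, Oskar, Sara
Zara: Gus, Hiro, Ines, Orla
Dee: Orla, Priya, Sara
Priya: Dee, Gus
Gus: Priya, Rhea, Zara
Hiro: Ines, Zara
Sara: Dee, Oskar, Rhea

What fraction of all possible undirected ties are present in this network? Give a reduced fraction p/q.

There are 14 edges and 10 nodes, so the maximum possible is C(10,2) = 45.
Density = 14/45.

14/45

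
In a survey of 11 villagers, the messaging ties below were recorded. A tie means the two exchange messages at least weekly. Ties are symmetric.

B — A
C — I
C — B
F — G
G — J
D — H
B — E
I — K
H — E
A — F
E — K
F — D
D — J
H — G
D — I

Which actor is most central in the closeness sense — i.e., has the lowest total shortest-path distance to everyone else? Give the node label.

D

Farness (sum of distances to all others) for each node — A:22, B:21, C:23, D:17, E:19, F:20, G:22, H:19, I:19, J:24, K:22.
The smallest farness is 17, for D, so D has the highest closeness.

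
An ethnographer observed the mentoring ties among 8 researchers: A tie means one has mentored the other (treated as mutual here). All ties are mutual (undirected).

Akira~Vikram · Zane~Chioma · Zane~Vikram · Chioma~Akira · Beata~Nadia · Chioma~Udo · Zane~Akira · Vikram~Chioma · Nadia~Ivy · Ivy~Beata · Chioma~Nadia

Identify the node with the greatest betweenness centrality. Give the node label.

Unnormalized betweenness of each node: Akira:0, Beata:0, Chioma:15, Ivy:0, Nadia:10, Udo:0, Vikram:0, Zane:0.
Chioma has the largest value, 15, making it the main broker — the node through which the most shortest paths run.

Chioma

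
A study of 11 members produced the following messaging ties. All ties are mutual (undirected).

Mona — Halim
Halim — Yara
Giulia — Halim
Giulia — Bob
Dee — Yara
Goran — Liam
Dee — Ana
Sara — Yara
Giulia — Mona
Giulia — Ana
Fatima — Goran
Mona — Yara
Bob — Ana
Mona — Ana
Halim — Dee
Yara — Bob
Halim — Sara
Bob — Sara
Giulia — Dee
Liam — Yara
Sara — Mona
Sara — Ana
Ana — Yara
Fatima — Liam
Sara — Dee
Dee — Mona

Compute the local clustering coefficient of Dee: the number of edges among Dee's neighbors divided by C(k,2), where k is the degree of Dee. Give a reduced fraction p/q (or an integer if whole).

4/5

Dee's neighbors: Ana, Giulia, Halim, Mona, Sara, and Yara (k = 6).
Possible neighbor pairs: C(6,2) = 15. Edges among them: Ana–Giulia, Ana–Mona, Ana–Sara, Ana–Yara, Giulia–Halim, Giulia–Mona, Halim–Mona, Halim–Sara, Halim–Yara, Mona–Sara, Mona–Yara, Sara–Yara → e = 12.
Clustering(Dee) = 12/15 = 4/5.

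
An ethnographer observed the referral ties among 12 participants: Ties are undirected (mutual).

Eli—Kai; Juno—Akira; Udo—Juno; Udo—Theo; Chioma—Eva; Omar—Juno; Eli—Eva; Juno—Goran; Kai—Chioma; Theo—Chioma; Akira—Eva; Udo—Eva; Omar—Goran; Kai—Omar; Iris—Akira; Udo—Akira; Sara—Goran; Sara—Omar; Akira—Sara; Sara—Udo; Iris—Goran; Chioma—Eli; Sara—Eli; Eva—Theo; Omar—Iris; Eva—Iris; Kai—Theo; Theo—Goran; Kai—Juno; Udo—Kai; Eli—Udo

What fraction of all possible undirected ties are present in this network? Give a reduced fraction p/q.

31/66

There are 31 edges and 12 nodes, so the maximum possible is C(12,2) = 66.
Density = 31/66.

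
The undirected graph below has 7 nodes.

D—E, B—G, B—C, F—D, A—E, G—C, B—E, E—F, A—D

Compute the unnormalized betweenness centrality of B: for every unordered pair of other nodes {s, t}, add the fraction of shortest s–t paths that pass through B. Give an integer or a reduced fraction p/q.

Pairs whose geodesics pass through B — G–A: 1; G–E: 1; G–F: 1; G–D: 1; C–A: 1; C–E: 1; C–F: 1; C–D: 1.
All other pairs contribute 0.
Summing the contributions gives betweenness(B) = 8.

8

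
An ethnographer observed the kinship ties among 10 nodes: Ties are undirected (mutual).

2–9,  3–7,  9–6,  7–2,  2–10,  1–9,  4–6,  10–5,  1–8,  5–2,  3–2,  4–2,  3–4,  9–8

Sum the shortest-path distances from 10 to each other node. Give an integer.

Distances from 10: 1:3, 2:1, 3:2, 4:2, 5:1, 6:3, 7:2, 8:3, 9:2.
Sum = 3 + 1 + 2 + 2 + 1 + 3 + 2 + 3 + 2 = 19.

19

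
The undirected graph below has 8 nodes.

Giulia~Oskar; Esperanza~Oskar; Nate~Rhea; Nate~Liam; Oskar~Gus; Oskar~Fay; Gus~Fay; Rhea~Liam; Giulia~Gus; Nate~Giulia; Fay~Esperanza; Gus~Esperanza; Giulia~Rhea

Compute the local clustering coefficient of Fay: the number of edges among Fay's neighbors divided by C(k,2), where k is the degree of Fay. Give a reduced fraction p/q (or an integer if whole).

Fay's neighbors: Esperanza, Gus, and Oskar (k = 3).
Possible neighbor pairs: C(3,2) = 3. Edges among them: Esperanza–Gus, Esperanza–Oskar, Gus–Oskar → e = 3.
Clustering(Fay) = 3/3 = 1.

1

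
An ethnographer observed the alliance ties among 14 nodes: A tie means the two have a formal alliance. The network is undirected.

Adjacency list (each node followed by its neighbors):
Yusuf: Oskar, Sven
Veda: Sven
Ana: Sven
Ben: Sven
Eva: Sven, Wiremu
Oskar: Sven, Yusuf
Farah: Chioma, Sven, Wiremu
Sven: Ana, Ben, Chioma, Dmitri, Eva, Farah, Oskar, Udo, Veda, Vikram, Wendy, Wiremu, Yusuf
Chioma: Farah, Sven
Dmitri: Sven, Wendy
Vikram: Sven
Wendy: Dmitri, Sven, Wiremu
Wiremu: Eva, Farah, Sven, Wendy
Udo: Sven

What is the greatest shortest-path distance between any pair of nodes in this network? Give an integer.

Eccentricity of each node (its greatest distance to any other): Ana:2, Ben:2, Chioma:2, Dmitri:2, Eva:2, Farah:2, Oskar:2, Sven:1, Udo:2, Veda:2, Vikram:2, Wendy:2, Wiremu:2, Yusuf:2.
The maximum eccentricity is 2, realized for instance by the pair Chioma–Udo via Chioma – Sven – Udo. So the diameter is 2.

2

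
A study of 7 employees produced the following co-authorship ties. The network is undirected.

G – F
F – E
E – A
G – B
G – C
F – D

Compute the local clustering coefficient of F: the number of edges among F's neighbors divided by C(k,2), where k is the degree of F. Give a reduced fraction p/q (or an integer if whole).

F's neighbors: D, E, and G (k = 3).
Possible neighbor pairs: C(3,2) = 3. Edges among them: none → e = 0.
Clustering(F) = 0/3 = 0.

0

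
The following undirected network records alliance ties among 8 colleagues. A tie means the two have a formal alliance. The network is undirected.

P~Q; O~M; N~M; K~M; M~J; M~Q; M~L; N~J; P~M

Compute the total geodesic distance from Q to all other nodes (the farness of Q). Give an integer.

12

Distances from Q: J:2, K:2, L:2, M:1, N:2, O:2, P:1.
Sum = 2 + 2 + 2 + 1 + 2 + 2 + 1 = 12.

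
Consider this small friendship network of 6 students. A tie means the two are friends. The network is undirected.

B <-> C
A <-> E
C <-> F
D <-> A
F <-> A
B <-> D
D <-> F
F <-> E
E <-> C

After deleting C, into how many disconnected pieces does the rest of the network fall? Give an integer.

1

C's neighbors (B, E, and F) remain reachable from one another through other ties, so the rest of the network stays in one piece.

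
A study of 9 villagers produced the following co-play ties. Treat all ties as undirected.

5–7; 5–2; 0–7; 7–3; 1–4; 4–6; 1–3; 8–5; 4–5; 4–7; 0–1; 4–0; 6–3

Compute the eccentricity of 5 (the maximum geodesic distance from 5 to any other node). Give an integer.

Distances from 5: 0:2, 1:2, 2:1, 3:2, 4:1, 6:2, 7:1, 8:1.
The largest is 2 (to 0, 6, 1, and 3), so the eccentricity of 5 is 2.

2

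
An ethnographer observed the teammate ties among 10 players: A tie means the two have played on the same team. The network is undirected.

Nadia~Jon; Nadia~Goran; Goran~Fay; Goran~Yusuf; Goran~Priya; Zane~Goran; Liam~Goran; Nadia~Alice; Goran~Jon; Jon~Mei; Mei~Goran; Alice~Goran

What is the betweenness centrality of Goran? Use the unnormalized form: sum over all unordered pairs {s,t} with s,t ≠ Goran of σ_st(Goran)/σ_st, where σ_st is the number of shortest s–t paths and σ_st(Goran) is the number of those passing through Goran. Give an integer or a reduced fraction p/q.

32

Pairs whose geodesics pass through Goran — Jon–Zane: 1; Jon–Priya: 1; Jon–Liam: 1; Jon–Fay: 1; Jon–Alice: 1/2; Jon–Yusuf: 1; Mei–Zane: 1; Mei–Priya: 1; Mei–Liam: 1; Mei–Fay: 1; Mei–Nadia: 1/2; Mei–Alice: 1; Mei–Yusuf: 1; Zane–Priya: 1 … (+19 more pairs).
All other pairs contribute 0.
Summing the contributions gives betweenness(Goran) = 32.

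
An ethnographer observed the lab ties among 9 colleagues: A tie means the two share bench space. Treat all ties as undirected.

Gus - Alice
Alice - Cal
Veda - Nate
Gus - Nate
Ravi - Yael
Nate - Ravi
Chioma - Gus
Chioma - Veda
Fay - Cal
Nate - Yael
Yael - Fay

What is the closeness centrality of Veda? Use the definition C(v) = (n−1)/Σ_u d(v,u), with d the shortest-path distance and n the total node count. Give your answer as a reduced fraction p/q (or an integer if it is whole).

Distances from Veda: Alice:3, Cal:4, Chioma:1, Fay:3, Gus:2, Nate:1, Ravi:2, Yael:2. Sum = 18.
n = 9, so closeness = 8/18 = 4/9.

4/9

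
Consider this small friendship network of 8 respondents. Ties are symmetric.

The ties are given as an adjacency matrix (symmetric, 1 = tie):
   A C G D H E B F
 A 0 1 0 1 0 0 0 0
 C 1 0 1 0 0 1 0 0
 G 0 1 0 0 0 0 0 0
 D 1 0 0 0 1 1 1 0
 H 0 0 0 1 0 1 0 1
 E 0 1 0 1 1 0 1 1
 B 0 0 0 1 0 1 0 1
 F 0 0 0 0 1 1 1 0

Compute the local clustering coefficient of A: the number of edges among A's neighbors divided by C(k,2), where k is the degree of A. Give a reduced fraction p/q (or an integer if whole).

A's neighbors: C and D (k = 2).
Possible neighbor pairs: C(2,2) = 1. Edges among them: none → e = 0.
Clustering(A) = 0/1.

0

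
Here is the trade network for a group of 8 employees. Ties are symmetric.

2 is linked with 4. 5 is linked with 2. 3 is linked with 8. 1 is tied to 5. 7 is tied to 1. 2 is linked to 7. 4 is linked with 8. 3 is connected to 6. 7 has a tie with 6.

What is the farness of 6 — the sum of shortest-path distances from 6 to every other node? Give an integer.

Distances from 6: 1:2, 2:2, 3:1, 4:3, 5:3, 7:1, 8:2.
Sum = 2 + 2 + 1 + 3 + 3 + 1 + 2 = 14.

14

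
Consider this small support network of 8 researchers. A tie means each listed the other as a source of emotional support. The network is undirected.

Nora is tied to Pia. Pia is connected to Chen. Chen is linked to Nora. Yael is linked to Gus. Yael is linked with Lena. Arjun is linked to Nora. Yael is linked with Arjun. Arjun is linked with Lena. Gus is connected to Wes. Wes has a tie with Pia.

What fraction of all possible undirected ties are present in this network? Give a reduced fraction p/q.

There are 10 edges and 8 nodes, so the maximum possible is C(8,2) = 28.
Density = 10/28 = 5/14.

5/14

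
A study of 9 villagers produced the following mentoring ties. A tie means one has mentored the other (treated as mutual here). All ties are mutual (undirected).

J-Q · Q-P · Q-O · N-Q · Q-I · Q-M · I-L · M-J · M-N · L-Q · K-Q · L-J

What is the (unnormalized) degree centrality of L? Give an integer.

3

L is directly tied to I, J, and Q. That is 3 neighbors, so the degree of L is 3.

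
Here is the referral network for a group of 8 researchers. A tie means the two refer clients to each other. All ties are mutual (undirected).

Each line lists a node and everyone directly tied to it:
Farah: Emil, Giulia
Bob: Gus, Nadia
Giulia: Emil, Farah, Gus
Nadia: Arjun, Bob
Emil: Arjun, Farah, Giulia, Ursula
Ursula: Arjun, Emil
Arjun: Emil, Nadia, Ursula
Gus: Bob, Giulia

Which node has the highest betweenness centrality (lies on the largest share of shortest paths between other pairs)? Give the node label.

Unnormalized betweenness of each node: Arjun:5, Bob:2, Emil:7, Farah:0, Giulia:5, Gus:3, Nadia:3, Ursula:0.
Emil has the largest value, 7, making it the main broker — the node through which the most shortest paths run.

Emil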